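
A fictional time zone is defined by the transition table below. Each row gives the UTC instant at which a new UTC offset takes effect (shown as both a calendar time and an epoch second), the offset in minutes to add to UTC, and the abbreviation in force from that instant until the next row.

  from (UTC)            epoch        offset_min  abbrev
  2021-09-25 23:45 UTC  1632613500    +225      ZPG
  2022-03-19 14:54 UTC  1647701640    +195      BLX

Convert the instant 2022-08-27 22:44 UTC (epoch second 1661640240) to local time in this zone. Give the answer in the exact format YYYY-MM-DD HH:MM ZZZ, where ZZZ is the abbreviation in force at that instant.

Query: 2022-08-27 22:44 UTC
Rule 2/2 (BLX, +03:15): 2022-03-19 14:54 UTC ≤ query < +∞
22·60 + 44 + 195 = 1559 min
1559 = 1·1440 + 119; 119 = 1·60 + 59 → 01:59, 2022-08-27 + 1 day = 2022-08-28
→ 2022-08-28 01:59 BLX

2022-08-28 01:59 BLX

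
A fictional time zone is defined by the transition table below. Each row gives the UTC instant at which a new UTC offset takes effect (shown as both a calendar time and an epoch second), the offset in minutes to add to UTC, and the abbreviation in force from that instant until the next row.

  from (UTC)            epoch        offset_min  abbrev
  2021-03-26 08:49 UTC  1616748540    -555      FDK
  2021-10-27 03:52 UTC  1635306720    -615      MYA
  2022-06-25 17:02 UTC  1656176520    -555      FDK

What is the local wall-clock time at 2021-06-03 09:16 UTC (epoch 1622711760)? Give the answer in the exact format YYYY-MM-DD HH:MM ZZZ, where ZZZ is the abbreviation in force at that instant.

Query: 2021-06-03 09:16 UTC
Rule 1/3 (FDK, -09:15): 2021-03-26 08:49 UTC ≤ query < 2021-10-27 03:52 UTC
9·60 + 16 - 555 = 1 min
1 = 0·1440 + 1; 1 = 0·60 + 1 → 00:01, same day
→ 2021-06-03 00:01 FDK

2021-06-03 00:01 FDK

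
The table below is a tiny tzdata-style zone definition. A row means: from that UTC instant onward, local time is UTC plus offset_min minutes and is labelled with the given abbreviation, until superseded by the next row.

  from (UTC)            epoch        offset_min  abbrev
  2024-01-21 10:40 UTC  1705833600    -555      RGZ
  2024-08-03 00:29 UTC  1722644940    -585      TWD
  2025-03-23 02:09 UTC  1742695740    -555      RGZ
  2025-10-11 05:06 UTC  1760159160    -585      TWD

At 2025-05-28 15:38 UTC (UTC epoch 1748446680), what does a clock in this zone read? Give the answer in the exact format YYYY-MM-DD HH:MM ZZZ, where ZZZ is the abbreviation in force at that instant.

Query: 2025-05-28 15:38 UTC
Rule 3/4 (RGZ, -09:15): 2025-03-23 02:09 UTC ≤ query < 2025-10-11 05:06 UTC
15·60 + 38 - 555 = 383 min
383 = 0·1440 + 383; 383 = 6·60 + 23 → 06:23, same day
→ 2025-05-28 06:23 RGZ

2025-05-28 06:23 RGZ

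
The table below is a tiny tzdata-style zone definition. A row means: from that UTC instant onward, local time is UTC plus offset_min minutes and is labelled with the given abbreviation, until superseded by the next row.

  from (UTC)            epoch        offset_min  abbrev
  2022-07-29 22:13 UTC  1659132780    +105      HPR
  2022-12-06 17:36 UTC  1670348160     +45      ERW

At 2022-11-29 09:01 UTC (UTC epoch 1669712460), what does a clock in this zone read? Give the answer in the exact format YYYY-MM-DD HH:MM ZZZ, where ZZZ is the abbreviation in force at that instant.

Query: 2022-11-29 09:01 UTC
Rule 1/2 (HPR, +01:45): 2022-07-29 22:13 UTC ≤ query < 2022-12-06 17:36 UTC
9·60 + 1 + 105 = 646 min
646 = 0·1440 + 646; 646 = 10·60 + 46 → 10:46, same day
→ 2022-11-29 10:46 HPR

2022-11-29 10:46 HPR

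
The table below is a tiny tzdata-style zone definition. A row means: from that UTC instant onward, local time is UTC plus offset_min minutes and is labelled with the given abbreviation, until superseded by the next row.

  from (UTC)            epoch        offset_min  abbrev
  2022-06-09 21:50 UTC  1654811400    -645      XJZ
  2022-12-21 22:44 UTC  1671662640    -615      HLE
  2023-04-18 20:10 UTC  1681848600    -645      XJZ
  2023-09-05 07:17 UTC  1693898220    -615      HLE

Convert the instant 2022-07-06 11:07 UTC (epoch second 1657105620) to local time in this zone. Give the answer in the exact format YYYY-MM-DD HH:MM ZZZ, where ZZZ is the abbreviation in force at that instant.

Query: 2022-07-06 11:07 UTC
Rule 1/4 (XJZ, -10:45): 2022-06-09 21:50 UTC ≤ query < 2022-12-21 22:44 UTC
11·60 + 7 - 645 = 22 min
22 = 0·1440 + 22; 22 = 0·60 + 22 → 00:22, same day
→ 2022-07-06 00:22 XJZ

2022-07-06 00:22 XJZ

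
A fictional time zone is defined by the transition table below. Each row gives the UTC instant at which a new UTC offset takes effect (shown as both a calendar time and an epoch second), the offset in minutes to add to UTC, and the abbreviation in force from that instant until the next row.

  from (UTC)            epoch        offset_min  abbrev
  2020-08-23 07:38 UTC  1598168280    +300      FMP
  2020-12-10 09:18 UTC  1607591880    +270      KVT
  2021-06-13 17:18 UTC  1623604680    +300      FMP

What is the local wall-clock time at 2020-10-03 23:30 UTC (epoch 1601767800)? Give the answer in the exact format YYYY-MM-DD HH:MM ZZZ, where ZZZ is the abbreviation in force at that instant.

2020-10-04 04:30 FMP

Query: 2020-10-03 23:30 UTC
Rule 1/3 (FMP, +05:00): 2020-08-23 07:38 UTC ≤ query < 2020-12-10 09:18 UTC
23·60 + 30 + 300 = 1710 min
1710 = 1·1440 + 270; 270 = 4·60 + 30 → 04:30, 2020-10-03 + 1 day = 2020-10-04
→ 2020-10-04 04:30 FMP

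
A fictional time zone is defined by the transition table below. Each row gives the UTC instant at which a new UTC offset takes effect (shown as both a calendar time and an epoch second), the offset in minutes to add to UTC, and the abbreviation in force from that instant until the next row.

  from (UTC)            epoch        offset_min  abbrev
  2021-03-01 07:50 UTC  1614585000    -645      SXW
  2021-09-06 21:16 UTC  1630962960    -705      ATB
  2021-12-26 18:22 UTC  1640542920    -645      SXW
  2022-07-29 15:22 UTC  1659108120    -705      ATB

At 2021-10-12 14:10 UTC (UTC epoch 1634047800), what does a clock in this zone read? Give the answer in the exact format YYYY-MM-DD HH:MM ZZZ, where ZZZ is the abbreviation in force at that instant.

2021-10-12 02:25 ATB

Query: 2021-10-12 14:10 UTC
Rule 2/4 (ATB, -11:45): 2021-09-06 21:16 UTC ≤ query < 2021-12-26 18:22 UTC
14·60 + 10 - 705 = 145 min
145 = 0·1440 + 145; 145 = 2·60 + 25 → 02:25, same day
→ 2021-10-12 02:25 ATB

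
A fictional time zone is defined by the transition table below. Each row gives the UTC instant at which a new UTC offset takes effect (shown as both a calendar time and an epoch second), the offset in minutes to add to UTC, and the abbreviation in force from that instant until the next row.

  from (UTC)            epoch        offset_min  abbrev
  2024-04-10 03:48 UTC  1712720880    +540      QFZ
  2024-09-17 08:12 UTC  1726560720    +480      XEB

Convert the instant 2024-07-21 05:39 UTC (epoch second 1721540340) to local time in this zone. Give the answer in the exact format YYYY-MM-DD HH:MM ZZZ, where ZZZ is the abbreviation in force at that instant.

2024-07-21 14:39 QFZ

Query: 2024-07-21 05:39 UTC
Rule 1/2 (QFZ, +09:00): 2024-04-10 03:48 UTC ≤ query < 2024-09-17 08:12 UTC
5·60 + 39 + 540 = 879 min
879 = 0·1440 + 879; 879 = 14·60 + 39 → 14:39, same day
→ 2024-07-21 14:39 QFZ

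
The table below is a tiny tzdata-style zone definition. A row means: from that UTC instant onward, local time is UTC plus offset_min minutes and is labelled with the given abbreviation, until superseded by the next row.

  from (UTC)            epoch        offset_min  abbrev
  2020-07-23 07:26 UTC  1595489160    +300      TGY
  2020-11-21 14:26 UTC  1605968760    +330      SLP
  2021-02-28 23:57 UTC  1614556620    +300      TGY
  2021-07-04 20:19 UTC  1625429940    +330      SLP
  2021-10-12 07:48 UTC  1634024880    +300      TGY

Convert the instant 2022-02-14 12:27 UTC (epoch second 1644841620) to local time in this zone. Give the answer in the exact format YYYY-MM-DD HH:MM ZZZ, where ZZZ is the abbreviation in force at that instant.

2022-02-14 17:27 TGY

Query: 2022-02-14 12:27 UTC
Rule 5/5 (TGY, +05:00): 2021-10-12 07:48 UTC ≤ query < +∞
12·60 + 27 + 300 = 1047 min
1047 = 0·1440 + 1047; 1047 = 17·60 + 27 → 17:27, same day
→ 2022-02-14 17:27 TGY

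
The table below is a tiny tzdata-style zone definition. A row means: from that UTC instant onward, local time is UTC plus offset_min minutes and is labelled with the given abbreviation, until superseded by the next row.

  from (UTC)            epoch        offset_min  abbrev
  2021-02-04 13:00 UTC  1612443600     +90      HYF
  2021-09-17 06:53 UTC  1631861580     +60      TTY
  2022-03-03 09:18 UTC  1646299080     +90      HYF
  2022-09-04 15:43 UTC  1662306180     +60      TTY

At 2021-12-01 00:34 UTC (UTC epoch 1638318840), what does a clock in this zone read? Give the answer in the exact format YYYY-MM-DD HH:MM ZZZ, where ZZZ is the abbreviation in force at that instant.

2021-12-01 01:34 TTY

Query: 2021-12-01 00:34 UTC
Rule 2/4 (TTY, +01:00): 2021-09-17 06:53 UTC ≤ query < 2022-03-03 09:18 UTC
0·60 + 34 + 60 = 94 min
94 = 0·1440 + 94; 94 = 1·60 + 34 → 01:34, same day
→ 2021-12-01 01:34 TTY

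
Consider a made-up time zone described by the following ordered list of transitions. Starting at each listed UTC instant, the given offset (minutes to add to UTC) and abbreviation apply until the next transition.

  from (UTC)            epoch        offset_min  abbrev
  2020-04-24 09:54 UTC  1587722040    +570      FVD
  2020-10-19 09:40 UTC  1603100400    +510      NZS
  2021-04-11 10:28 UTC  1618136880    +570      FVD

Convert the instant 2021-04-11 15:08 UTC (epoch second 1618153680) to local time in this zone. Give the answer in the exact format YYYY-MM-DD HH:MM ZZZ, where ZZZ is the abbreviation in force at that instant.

Query: 2021-04-11 15:08 UTC
Rule 3/3 (FVD, +09:30): 2021-04-11 10:28 UTC ≤ query < +∞
15·60 + 8 + 570 = 1478 min
1478 = 1·1440 + 38; 38 = 0·60 + 38 → 00:38, 2021-04-11 + 1 day = 2021-04-12
→ 2021-04-12 00:38 FVD

2021-04-12 00:38 FVD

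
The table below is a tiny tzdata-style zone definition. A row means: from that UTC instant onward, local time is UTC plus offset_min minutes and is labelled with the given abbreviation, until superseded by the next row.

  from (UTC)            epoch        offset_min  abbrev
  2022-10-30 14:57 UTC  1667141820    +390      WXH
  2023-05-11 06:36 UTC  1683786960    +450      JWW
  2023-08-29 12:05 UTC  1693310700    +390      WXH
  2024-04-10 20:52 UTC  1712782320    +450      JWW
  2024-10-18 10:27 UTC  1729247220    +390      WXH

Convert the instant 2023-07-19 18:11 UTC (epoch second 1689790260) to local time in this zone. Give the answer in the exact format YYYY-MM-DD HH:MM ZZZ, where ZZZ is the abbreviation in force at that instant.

Query: 2023-07-19 18:11 UTC
Rule 2/5 (JWW, +07:30): 2023-05-11 06:36 UTC ≤ query < 2023-08-29 12:05 UTC
18·60 + 11 + 450 = 1541 min
1541 = 1·1440 + 101; 101 = 1·60 + 41 → 01:41, 2023-07-19 + 1 day = 2023-07-20
→ 2023-07-20 01:41 JWW

2023-07-20 01:41 JWW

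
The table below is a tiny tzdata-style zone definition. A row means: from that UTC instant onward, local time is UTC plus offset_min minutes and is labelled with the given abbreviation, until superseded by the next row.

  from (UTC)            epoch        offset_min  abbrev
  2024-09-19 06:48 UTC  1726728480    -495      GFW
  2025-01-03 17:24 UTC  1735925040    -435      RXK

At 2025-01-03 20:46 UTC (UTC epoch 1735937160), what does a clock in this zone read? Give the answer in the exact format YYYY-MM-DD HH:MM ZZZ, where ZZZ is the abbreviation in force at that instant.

Query: 2025-01-03 20:46 UTC
Rule 2/2 (RXK, -07:15): 2025-01-03 17:24 UTC ≤ query < +∞
20·60 + 46 - 435 = 811 min
811 = 0·1440 + 811; 811 = 13·60 + 31 → 13:31, same day
→ 2025-01-03 13:31 RXK

2025-01-03 13:31 RXK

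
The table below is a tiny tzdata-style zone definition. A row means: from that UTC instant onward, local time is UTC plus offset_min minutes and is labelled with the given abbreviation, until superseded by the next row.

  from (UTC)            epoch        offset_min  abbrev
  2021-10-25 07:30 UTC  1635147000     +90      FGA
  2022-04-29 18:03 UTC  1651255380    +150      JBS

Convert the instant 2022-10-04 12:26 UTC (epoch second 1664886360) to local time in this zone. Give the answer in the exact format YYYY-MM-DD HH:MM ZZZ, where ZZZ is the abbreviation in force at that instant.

2022-10-04 14:56 JBS

Query: 2022-10-04 12:26 UTC
Rule 2/2 (JBS, +02:30): 2022-04-29 18:03 UTC ≤ query < +∞
12·60 + 26 + 150 = 896 min
896 = 0·1440 + 896; 896 = 14·60 + 56 → 14:56, same day
→ 2022-10-04 14:56 JBS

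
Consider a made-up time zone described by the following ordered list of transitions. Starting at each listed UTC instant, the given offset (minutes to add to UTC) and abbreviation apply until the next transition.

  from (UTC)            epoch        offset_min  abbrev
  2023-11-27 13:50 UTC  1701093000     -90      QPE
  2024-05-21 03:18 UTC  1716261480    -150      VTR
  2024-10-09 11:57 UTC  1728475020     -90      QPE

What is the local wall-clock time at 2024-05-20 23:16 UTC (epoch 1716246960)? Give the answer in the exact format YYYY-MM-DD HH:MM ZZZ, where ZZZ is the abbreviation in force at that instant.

Query: 2024-05-20 23:16 UTC
Rule 1/3 (QPE, -01:30): 2023-11-27 13:50 UTC ≤ query < 2024-05-21 03:18 UTC
23·60 + 16 - 90 = 1306 min
1306 = 0·1440 + 1306; 1306 = 21·60 + 46 → 21:46, same day
→ 2024-05-20 21:46 QPE

2024-05-20 21:46 QPE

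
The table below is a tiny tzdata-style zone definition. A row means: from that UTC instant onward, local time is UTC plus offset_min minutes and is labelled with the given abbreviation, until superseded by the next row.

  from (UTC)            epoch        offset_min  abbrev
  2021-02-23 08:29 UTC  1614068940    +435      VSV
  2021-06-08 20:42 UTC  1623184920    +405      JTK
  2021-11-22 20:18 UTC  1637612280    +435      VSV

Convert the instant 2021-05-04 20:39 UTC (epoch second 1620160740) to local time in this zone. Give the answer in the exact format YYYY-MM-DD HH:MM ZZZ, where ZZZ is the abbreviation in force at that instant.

2021-05-05 03:54 VSV

Query: 2021-05-04 20:39 UTC
Rule 1/3 (VSV, +07:15): 2021-02-23 08:29 UTC ≤ query < 2021-06-08 20:42 UTC
20·60 + 39 + 435 = 1674 min
1674 = 1·1440 + 234; 234 = 3·60 + 54 → 03:54, 2021-05-04 + 1 day = 2021-05-05
→ 2021-05-05 03:54 VSV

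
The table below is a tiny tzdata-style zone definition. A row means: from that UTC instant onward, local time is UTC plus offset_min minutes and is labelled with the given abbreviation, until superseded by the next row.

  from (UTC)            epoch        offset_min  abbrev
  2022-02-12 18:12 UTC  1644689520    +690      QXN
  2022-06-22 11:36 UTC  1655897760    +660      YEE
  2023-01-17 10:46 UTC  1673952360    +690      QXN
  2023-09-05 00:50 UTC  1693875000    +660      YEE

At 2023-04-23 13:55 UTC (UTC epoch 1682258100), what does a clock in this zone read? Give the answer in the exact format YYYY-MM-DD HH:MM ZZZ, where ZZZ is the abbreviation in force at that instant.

2023-04-24 01:25 QXN

Query: 2023-04-23 13:55 UTC
Rule 3/4 (QXN, +11:30): 2023-01-17 10:46 UTC ≤ query < 2023-09-05 00:50 UTC
13·60 + 55 + 690 = 1525 min
1525 = 1·1440 + 85; 85 = 1·60 + 25 → 01:25, 2023-04-23 + 1 day = 2023-04-24
→ 2023-04-24 01:25 QXN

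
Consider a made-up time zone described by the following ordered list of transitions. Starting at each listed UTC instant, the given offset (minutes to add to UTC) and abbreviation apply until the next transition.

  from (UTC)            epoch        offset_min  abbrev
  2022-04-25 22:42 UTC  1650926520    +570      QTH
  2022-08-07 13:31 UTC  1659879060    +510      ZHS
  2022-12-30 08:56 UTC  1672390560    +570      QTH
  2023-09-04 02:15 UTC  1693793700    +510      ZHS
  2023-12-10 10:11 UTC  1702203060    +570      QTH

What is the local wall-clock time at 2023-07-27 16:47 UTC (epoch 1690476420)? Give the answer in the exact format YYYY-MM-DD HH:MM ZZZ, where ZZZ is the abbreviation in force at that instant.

2023-07-28 02:17 QTH

Query: 2023-07-27 16:47 UTC
Rule 3/5 (QTH, +09:30): 2022-12-30 08:56 UTC ≤ query < 2023-09-04 02:15 UTC
16·60 + 47 + 570 = 1577 min
1577 = 1·1440 + 137; 137 = 2·60 + 17 → 02:17, 2023-07-27 + 1 day = 2023-07-28
→ 2023-07-28 02:17 QTH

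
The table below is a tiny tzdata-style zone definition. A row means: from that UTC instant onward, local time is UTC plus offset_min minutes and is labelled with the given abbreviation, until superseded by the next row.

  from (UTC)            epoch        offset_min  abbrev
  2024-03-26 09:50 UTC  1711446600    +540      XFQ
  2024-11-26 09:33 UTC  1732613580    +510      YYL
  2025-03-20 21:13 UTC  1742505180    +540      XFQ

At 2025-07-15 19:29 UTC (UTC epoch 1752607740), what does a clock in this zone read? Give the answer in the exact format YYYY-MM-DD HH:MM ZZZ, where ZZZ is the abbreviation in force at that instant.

Query: 2025-07-15 19:29 UTC
Rule 3/3 (XFQ, +09:00): 2025-03-20 21:13 UTC ≤ query < +∞
19·60 + 29 + 540 = 1709 min
1709 = 1·1440 + 269; 269 = 4·60 + 29 → 04:29, 2025-07-15 + 1 day = 2025-07-16
→ 2025-07-16 04:29 XFQ

2025-07-16 04:29 XFQ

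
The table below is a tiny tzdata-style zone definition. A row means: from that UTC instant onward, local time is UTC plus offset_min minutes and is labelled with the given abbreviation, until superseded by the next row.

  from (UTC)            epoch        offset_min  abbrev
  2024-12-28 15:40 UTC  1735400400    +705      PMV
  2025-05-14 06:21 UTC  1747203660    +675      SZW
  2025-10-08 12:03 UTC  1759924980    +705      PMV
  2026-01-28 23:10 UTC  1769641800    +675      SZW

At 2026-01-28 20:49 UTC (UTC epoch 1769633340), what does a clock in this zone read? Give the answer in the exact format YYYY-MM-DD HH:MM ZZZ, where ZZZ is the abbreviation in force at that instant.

2026-01-29 08:34 PMV

Query: 2026-01-28 20:49 UTC
Rule 3/4 (PMV, +11:45): 2025-10-08 12:03 UTC ≤ query < 2026-01-28 23:10 UTC
20·60 + 49 + 705 = 1954 min
1954 = 1·1440 + 514; 514 = 8·60 + 34 → 08:34, 2026-01-28 + 1 day = 2026-01-29
→ 2026-01-29 08:34 PMV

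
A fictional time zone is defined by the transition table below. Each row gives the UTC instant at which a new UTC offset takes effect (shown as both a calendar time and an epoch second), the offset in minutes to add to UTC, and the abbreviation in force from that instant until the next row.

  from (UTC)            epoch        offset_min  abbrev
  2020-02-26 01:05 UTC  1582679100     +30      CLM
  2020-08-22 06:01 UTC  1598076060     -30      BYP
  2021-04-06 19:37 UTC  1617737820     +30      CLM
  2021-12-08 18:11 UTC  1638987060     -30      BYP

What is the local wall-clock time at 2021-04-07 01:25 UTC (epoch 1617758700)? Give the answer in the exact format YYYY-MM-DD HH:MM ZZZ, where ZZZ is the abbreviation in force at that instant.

Query: 2021-04-07 01:25 UTC
Rule 3/4 (CLM, +00:30): 2021-04-06 19:37 UTC ≤ query < 2021-12-08 18:11 UTC
1·60 + 25 + 30 = 115 min
115 = 0·1440 + 115; 115 = 1·60 + 55 → 01:55, same day
→ 2021-04-07 01:55 CLM

2021-04-07 01:55 CLM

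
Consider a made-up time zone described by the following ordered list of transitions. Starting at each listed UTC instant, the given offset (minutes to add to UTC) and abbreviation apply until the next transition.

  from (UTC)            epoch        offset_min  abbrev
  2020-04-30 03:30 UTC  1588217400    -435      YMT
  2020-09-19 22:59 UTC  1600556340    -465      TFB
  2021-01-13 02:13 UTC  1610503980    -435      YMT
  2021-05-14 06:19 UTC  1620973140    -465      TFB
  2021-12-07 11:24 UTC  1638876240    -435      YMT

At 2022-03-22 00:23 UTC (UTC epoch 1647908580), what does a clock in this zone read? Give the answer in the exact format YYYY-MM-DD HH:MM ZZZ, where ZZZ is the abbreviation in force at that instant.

2022-03-21 17:08 YMT

Query: 2022-03-22 00:23 UTC
Rule 5/5 (YMT, -07:15): 2021-12-07 11:24 UTC ≤ query < +∞
0·60 + 23 - 435 = -412 min
-412 = -1·1440 + 1028; 1028 = 17·60 + 8 → 17:08, 2022-03-22 - 1 day = 2022-03-21
→ 2022-03-21 17:08 YMT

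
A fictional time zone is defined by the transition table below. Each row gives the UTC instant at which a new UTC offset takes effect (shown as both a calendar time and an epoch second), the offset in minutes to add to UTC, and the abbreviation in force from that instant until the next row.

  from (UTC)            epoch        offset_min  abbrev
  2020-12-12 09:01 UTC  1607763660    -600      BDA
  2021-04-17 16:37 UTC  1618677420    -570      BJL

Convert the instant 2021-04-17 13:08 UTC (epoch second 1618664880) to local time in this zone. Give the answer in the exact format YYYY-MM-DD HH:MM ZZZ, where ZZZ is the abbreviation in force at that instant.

2021-04-17 03:08 BDA

Query: 2021-04-17 13:08 UTC
Rule 1/2 (BDA, -10:00): 2020-12-12 09:01 UTC ≤ query < 2021-04-17 16:37 UTC
13·60 + 8 - 600 = 188 min
188 = 0·1440 + 188; 188 = 3·60 + 8 → 03:08, same day
→ 2021-04-17 03:08 BDA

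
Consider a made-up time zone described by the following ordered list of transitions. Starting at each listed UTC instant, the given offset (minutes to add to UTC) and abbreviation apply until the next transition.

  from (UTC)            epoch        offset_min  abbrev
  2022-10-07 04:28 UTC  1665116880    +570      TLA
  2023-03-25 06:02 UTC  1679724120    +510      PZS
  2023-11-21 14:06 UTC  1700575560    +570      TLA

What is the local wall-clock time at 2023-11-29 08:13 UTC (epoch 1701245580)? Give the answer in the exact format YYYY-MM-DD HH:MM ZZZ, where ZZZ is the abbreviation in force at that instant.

Query: 2023-11-29 08:13 UTC
Rule 3/3 (TLA, +09:30): 2023-11-21 14:06 UTC ≤ query < +∞
8·60 + 13 + 570 = 1063 min
1063 = 0·1440 + 1063; 1063 = 17·60 + 43 → 17:43, same day
→ 2023-11-29 17:43 TLA

2023-11-29 17:43 TLA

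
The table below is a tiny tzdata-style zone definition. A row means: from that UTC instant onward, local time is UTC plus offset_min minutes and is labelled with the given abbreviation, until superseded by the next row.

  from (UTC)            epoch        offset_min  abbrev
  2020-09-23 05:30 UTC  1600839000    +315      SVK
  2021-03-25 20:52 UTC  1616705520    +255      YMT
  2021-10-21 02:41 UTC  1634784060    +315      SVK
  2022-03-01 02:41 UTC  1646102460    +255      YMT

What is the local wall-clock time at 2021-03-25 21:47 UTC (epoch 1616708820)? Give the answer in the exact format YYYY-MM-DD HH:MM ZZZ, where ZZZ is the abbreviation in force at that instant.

Query: 2021-03-25 21:47 UTC
Rule 2/4 (YMT, +04:15): 2021-03-25 20:52 UTC ≤ query < 2021-10-21 02:41 UTC
21·60 + 47 + 255 = 1562 min
1562 = 1·1440 + 122; 122 = 2·60 + 2 → 02:02, 2021-03-25 + 1 day = 2021-03-26
→ 2021-03-26 02:02 YMT

2021-03-26 02:02 YMT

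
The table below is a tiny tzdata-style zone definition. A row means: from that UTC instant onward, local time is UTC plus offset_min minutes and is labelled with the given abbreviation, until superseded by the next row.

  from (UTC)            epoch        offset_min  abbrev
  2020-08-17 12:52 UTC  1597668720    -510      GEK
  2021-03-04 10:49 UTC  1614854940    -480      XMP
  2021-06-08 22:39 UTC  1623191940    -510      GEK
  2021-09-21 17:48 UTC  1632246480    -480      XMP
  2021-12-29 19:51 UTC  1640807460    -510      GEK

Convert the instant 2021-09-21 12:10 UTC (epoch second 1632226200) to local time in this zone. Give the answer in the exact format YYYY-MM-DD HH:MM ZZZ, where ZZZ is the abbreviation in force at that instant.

2021-09-21 03:40 GEK

Query: 2021-09-21 12:10 UTC
Rule 3/5 (GEK, -08:30): 2021-06-08 22:39 UTC ≤ query < 2021-09-21 17:48 UTC
12·60 + 10 - 510 = 220 min
220 = 0·1440 + 220; 220 = 3·60 + 40 → 03:40, same day
→ 2021-09-21 03:40 GEK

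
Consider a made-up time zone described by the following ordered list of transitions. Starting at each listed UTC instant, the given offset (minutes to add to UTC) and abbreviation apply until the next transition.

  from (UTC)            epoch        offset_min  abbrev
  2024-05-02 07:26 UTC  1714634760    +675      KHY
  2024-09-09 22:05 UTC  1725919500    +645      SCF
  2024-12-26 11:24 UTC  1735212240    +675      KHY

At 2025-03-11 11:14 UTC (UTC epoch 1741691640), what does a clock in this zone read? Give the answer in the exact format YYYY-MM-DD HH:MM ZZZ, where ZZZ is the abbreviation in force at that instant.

Query: 2025-03-11 11:14 UTC
Rule 3/3 (KHY, +11:15): 2024-12-26 11:24 UTC ≤ query < +∞
11·60 + 14 + 675 = 1349 min
1349 = 0·1440 + 1349; 1349 = 22·60 + 29 → 22:29, same day
→ 2025-03-11 22:29 KHY

2025-03-11 22:29 KHY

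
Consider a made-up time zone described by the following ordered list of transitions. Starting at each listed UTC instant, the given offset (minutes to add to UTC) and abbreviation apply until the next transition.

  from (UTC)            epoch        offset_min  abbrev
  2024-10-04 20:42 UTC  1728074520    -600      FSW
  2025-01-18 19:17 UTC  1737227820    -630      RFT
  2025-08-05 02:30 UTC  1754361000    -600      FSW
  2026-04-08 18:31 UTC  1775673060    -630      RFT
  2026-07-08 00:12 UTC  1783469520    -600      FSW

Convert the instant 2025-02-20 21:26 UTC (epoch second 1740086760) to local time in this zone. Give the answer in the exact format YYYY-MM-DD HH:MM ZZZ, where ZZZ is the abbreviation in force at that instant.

2025-02-20 10:56 RFT

Query: 2025-02-20 21:26 UTC
Rule 2/5 (RFT, -10:30): 2025-01-18 19:17 UTC ≤ query < 2025-08-05 02:30 UTC
21·60 + 26 - 630 = 656 min
656 = 0·1440 + 656; 656 = 10·60 + 56 → 10:56, same day
→ 2025-02-20 10:56 RFT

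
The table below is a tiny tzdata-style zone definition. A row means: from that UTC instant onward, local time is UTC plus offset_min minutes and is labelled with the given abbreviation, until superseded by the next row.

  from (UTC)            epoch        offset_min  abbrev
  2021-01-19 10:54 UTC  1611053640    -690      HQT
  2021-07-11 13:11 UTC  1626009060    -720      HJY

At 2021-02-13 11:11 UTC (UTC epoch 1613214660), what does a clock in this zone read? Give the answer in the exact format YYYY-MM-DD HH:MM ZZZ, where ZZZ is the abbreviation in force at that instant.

Query: 2021-02-13 11:11 UTC
Rule 1/2 (HQT, -11:30): 2021-01-19 10:54 UTC ≤ query < 2021-07-11 13:11 UTC
11·60 + 11 - 690 = -19 min
-19 = -1·1440 + 1421; 1421 = 23·60 + 41 → 23:41, 2021-02-13 - 1 day = 2021-02-12
→ 2021-02-12 23:41 HQT

2021-02-12 23:41 HQT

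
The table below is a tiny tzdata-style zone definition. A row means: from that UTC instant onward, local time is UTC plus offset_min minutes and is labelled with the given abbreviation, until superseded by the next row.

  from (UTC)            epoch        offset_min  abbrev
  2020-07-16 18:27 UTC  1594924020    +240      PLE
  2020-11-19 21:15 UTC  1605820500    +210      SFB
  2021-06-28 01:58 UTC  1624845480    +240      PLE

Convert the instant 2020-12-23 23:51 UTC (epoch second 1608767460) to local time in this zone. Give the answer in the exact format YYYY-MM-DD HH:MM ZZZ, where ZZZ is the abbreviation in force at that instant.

2020-12-24 03:21 SFB

Query: 2020-12-23 23:51 UTC
Rule 2/3 (SFB, +03:30): 2020-11-19 21:15 UTC ≤ query < 2021-06-28 01:58 UTC
23·60 + 51 + 210 = 1641 min
1641 = 1·1440 + 201; 201 = 3·60 + 21 → 03:21, 2020-12-23 + 1 day = 2020-12-24
→ 2020-12-24 03:21 SFB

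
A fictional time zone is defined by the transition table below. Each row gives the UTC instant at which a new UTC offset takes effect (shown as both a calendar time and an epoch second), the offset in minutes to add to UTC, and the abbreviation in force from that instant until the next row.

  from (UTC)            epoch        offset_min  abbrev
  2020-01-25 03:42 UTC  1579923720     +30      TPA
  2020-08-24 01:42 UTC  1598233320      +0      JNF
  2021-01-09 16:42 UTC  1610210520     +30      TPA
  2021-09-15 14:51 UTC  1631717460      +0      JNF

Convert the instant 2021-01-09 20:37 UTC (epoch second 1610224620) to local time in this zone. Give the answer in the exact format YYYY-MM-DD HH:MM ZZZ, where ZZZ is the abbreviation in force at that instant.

Query: 2021-01-09 20:37 UTC
Rule 3/4 (TPA, +00:30): 2021-01-09 16:42 UTC ≤ query < 2021-09-15 14:51 UTC
20·60 + 37 + 30 = 1267 min
1267 = 0·1440 + 1267; 1267 = 21·60 + 7 → 21:07, same day
→ 2021-01-09 21:07 TPA

2021-01-09 21:07 TPA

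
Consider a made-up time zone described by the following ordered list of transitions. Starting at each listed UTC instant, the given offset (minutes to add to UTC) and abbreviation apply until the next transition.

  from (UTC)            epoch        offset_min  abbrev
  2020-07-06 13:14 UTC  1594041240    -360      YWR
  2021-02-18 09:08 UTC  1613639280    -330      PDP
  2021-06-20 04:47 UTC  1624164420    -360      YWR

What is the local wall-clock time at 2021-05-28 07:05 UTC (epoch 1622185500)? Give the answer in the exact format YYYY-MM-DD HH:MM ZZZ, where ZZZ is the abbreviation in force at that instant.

2021-05-28 01:35 PDP

Query: 2021-05-28 07:05 UTC
Rule 2/3 (PDP, -05:30): 2021-02-18 09:08 UTC ≤ query < 2021-06-20 04:47 UTC
7·60 + 5 - 330 = 95 min
95 = 0·1440 + 95; 95 = 1·60 + 35 → 01:35, same day
→ 2021-05-28 01:35 PDP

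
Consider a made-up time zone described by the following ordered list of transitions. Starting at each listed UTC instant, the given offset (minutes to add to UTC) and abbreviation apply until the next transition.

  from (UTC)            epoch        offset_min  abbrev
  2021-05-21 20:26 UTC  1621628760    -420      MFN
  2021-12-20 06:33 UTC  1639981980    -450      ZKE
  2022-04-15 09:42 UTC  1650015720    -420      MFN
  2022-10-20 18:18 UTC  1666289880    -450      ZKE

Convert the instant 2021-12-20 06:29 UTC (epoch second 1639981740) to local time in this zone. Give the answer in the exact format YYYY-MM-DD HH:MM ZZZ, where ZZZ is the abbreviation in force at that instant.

2021-12-19 23:29 MFN

Query: 2021-12-20 06:29 UTC
Rule 1/4 (MFN, -07:00): 2021-05-21 20:26 UTC ≤ query < 2021-12-20 06:33 UTC
6·60 + 29 - 420 = -31 min
-31 = -1·1440 + 1409; 1409 = 23·60 + 29 → 23:29, 2021-12-20 - 1 day = 2021-12-19
→ 2021-12-19 23:29 MFN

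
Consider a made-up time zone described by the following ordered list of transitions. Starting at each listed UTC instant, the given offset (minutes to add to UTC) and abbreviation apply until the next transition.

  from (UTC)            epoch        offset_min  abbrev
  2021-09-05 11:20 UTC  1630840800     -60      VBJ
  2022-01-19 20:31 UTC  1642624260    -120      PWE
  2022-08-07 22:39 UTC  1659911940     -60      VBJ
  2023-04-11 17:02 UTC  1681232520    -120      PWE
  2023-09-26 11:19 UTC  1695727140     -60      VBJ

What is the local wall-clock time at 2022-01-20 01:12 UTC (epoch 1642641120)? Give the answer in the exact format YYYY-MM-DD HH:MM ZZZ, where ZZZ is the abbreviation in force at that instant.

2022-01-19 23:12 PWE

Query: 2022-01-20 01:12 UTC
Rule 2/5 (PWE, -02:00): 2022-01-19 20:31 UTC ≤ query < 2022-08-07 22:39 UTC
1·60 + 12 - 120 = -48 min
-48 = -1·1440 + 1392; 1392 = 23·60 + 12 → 23:12, 2022-01-20 - 1 day = 2022-01-19
→ 2022-01-19 23:12 PWE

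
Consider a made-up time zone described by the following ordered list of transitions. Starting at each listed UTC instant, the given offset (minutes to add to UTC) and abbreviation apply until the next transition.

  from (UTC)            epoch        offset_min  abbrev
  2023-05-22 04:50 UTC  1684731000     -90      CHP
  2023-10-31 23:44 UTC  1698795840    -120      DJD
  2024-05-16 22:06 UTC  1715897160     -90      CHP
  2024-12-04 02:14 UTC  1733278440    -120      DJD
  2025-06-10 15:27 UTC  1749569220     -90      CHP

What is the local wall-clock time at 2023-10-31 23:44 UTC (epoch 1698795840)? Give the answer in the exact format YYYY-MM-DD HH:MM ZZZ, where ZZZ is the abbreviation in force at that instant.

Query: 2023-10-31 23:44 UTC
Rule 2/5 (DJD, -02:00): 2023-10-31 23:44 UTC ≤ query < 2024-05-16 22:06 UTC
23·60 + 44 - 120 = 1304 min
1304 = 0·1440 + 1304; 1304 = 21·60 + 44 → 21:44, same day
→ 2023-10-31 21:44 DJD

2023-10-31 21:44 DJD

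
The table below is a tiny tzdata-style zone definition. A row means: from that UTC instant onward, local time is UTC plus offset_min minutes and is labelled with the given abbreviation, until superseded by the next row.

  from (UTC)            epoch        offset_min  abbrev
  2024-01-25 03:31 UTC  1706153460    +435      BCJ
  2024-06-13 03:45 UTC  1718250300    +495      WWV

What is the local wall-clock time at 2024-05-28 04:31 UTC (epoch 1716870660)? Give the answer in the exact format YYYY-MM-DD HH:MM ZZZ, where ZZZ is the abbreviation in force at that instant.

2024-05-28 11:46 BCJ

Query: 2024-05-28 04:31 UTC
Rule 1/2 (BCJ, +07:15): 2024-01-25 03:31 UTC ≤ query < 2024-06-13 03:45 UTC
4·60 + 31 + 435 = 706 min
706 = 0·1440 + 706; 706 = 11·60 + 46 → 11:46, same day
→ 2024-05-28 11:46 BCJ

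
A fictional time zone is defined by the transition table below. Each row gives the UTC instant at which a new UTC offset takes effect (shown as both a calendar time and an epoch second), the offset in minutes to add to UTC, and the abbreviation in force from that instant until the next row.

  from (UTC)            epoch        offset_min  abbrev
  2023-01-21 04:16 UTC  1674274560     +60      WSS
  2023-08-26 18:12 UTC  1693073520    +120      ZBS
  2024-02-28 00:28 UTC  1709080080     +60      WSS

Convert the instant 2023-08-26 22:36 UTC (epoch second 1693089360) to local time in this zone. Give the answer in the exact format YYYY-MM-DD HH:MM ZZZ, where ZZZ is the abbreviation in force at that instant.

Query: 2023-08-26 22:36 UTC
Rule 2/3 (ZBS, +02:00): 2023-08-26 18:12 UTC ≤ query < 2024-02-28 00:28 UTC
22·60 + 36 + 120 = 1476 min
1476 = 1·1440 + 36; 36 = 0·60 + 36 → 00:36, 2023-08-26 + 1 day = 2023-08-27
→ 2023-08-27 00:36 ZBS

2023-08-27 00:36 ZBS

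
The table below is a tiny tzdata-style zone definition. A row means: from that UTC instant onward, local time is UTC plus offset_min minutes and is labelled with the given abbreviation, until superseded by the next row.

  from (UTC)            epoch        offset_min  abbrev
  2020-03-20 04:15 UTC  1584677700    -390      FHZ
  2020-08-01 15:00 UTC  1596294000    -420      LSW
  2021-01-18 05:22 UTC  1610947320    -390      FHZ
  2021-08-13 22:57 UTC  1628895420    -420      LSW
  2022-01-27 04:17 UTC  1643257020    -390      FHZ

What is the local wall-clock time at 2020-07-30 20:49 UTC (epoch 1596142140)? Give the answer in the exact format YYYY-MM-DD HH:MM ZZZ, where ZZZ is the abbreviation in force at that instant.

Query: 2020-07-30 20:49 UTC
Rule 1/5 (FHZ, -06:30): 2020-03-20 04:15 UTC ≤ query < 2020-08-01 15:00 UTC
20·60 + 49 - 390 = 859 min
859 = 0·1440 + 859; 859 = 14·60 + 19 → 14:19, same day
→ 2020-07-30 14:19 FHZ

2020-07-30 14:19 FHZ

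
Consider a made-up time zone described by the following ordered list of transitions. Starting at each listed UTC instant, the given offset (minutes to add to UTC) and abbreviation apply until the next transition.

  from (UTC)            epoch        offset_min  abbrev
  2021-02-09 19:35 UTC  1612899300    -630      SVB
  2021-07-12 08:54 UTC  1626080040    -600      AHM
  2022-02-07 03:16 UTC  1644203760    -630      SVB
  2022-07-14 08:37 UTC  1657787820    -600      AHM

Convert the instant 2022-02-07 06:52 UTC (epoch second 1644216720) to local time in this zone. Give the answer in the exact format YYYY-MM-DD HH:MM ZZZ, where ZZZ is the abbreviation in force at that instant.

2022-02-06 20:22 SVB

Query: 2022-02-07 06:52 UTC
Rule 3/4 (SVB, -10:30): 2022-02-07 03:16 UTC ≤ query < 2022-07-14 08:37 UTC
6·60 + 52 - 630 = -218 min
-218 = -1·1440 + 1222; 1222 = 20·60 + 22 → 20:22, 2022-02-07 - 1 day = 2022-02-06
→ 2022-02-06 20:22 SVB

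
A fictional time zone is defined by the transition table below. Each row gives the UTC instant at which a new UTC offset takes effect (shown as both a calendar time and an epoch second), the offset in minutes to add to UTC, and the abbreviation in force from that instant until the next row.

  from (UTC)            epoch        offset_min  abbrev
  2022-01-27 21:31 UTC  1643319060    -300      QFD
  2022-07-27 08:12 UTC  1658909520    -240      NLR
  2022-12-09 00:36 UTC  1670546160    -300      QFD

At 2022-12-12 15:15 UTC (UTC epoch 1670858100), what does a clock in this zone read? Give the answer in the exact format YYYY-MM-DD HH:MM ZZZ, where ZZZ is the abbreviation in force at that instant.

Query: 2022-12-12 15:15 UTC
Rule 3/3 (QFD, -05:00): 2022-12-09 00:36 UTC ≤ query < +∞
15·60 + 15 - 300 = 615 min
615 = 0·1440 + 615; 615 = 10·60 + 15 → 10:15, same day
→ 2022-12-12 10:15 QFD

2022-12-12 10:15 QFD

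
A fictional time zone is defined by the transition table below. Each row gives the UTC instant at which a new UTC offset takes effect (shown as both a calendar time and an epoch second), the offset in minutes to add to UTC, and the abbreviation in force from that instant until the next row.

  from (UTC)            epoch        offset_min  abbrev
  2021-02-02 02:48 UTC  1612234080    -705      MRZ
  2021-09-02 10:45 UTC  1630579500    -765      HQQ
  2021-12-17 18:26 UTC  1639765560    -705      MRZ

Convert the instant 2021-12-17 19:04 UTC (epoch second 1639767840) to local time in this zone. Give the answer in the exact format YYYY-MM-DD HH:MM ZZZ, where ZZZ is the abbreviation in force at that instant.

2021-12-17 07:19 MRZ

Query: 2021-12-17 19:04 UTC
Rule 3/3 (MRZ, -11:45): 2021-12-17 18:26 UTC ≤ query < +∞
19·60 + 4 - 705 = 439 min
439 = 0·1440 + 439; 439 = 7·60 + 19 → 07:19, same day
→ 2021-12-17 07:19 MRZ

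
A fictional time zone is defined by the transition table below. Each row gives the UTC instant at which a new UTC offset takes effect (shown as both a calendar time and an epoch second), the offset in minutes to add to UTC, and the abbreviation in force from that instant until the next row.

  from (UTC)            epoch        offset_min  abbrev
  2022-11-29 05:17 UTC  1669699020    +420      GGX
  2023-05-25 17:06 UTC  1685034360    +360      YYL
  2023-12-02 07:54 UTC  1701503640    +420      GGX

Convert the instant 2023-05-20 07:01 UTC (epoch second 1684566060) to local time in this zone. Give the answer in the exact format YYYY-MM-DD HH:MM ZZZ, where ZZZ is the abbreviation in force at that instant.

Query: 2023-05-20 07:01 UTC
Rule 1/3 (GGX, +07:00): 2022-11-29 05:17 UTC ≤ query < 2023-05-25 17:06 UTC
7·60 + 1 + 420 = 841 min
841 = 0·1440 + 841; 841 = 14·60 + 1 → 14:01, same day
→ 2023-05-20 14:01 GGX

2023-05-20 14:01 GGX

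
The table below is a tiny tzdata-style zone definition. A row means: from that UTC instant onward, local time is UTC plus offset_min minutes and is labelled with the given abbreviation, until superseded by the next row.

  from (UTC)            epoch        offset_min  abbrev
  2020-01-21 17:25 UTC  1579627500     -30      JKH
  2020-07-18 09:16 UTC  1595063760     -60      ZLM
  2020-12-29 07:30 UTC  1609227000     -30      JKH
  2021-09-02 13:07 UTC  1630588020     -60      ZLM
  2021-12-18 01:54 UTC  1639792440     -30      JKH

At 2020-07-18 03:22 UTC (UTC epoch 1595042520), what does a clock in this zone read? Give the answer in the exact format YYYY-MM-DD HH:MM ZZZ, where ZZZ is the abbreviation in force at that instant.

Query: 2020-07-18 03:22 UTC
Rule 1/5 (JKH, -00:30): 2020-01-21 17:25 UTC ≤ query < 2020-07-18 09:16 UTC
3·60 + 22 - 30 = 172 min
172 = 0·1440 + 172; 172 = 2·60 + 52 → 02:52, same day
→ 2020-07-18 02:52 JKH

2020-07-18 02:52 JKH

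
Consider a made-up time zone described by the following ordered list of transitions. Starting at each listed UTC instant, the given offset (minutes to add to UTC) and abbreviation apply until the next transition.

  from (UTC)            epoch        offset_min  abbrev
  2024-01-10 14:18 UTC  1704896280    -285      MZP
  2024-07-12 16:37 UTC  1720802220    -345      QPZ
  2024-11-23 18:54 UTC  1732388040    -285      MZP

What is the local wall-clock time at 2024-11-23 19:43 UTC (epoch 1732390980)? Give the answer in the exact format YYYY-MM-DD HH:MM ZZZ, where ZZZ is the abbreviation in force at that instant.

Query: 2024-11-23 19:43 UTC
Rule 3/3 (MZP, -04:45): 2024-11-23 18:54 UTC ≤ query < +∞
19·60 + 43 - 285 = 898 min
898 = 0·1440 + 898; 898 = 14·60 + 58 → 14:58, same day
→ 2024-11-23 14:58 MZP

2024-11-23 14:58 MZP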